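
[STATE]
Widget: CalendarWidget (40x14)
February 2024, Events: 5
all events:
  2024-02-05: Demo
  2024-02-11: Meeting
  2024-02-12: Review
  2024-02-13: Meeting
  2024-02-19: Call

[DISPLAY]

             February 2024              
Mo Tu We Th Fr Sa Su                    
          1  2  3  4                    
 5*  6  7  8  9 10 11*                  
12* 13* 14 15 16 17 18                  
19* 20 21 22 23 24 25                   
26 27 28 29                             
                                        
                                        
                                        
                                        
                                        
                                        
                                        


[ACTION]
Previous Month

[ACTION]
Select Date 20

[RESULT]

              January 2024              
Mo Tu We Th Fr Sa Su                    
 1  2  3  4  5  6  7                    
 8  9 10 11 12 13 14                    
15 16 17 18 19 [20] 21                  
22 23 24 25 26 27 28                    
29 30 31                                
                                        
                                        
                                        
                                        
                                        
                                        
                                        


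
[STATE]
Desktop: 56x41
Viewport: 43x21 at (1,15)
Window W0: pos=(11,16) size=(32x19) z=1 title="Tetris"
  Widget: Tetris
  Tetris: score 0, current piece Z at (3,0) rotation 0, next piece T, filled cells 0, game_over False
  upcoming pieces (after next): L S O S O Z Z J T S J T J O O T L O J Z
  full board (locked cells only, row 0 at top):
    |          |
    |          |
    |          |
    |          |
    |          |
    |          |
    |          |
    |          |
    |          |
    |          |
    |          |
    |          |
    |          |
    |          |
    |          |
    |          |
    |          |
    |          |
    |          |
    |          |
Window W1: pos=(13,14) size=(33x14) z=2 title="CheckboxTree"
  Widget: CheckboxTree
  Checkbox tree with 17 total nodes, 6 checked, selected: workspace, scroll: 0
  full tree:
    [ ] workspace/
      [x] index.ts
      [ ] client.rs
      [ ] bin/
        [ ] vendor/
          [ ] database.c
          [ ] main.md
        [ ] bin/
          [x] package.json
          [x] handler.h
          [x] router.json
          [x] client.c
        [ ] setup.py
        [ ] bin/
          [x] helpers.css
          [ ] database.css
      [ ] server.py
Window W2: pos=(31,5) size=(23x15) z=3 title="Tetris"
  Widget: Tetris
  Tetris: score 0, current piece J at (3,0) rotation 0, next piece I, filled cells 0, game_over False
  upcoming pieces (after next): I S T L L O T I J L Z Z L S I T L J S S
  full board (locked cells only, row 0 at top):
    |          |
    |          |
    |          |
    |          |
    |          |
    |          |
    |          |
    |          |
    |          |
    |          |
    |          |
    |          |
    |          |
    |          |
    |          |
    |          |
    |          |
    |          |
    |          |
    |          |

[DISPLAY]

            ┃ CheckboxTree    ┃          │0
          ┏━┠─────────────────┃          │ 
          ┃ ┃>[-] workspace/  ┃          │ 
          ┠─┃   [x] index.ts  ┃          │ 
          ┃ ┃   [ ] client.rs ┗━━━━━━━━━━━━
          ┃ ┃   [-] bin/                   
          ┃ ┃     [ ] vendor/              
          ┃ ┃       [ ] database.c         
          ┃ ┃       [ ] main.md            
          ┃ ┃     [x] bin/                 
          ┃ ┃       [x] package.json       
          ┃ ┃       [x] handler.h          
          ┃ ┗━━━━━━━━━━━━━━━━━━━━━━━━━━━━━━
          ┃          │                   ┃ 
          ┃          │                   ┃ 
          ┃          │                   ┃ 
          ┃          │                   ┃ 
          ┃          │                   ┃ 
          ┃          │                   ┃ 
          ┗━━━━━━━━━━━━━━━━━━━━━━━━━━━━━━┛ 
                                           


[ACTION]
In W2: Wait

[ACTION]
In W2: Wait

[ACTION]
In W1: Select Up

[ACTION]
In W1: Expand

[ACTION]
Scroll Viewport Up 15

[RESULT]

                                           
                                           
                                           
                                           
                                           
                              ┏━━━━━━━━━━━━
                              ┃ Tetris     
                              ┠────────────
                              ┃          │N
                              ┃          │█
                              ┃          │ 
                              ┃          │ 
                              ┃          │ 
                              ┃          │ 
            ┏━━━━━━━━━━━━━━━━━┃          │S
            ┃ CheckboxTree    ┃          │0
          ┏━┠─────────────────┃          │ 
          ┃ ┃>[-] workspace/  ┃          │ 
          ┠─┃   [x] index.ts  ┃          │ 
          ┃ ┃   [ ] client.rs ┗━━━━━━━━━━━━
          ┃ ┃   [-] bin/                   


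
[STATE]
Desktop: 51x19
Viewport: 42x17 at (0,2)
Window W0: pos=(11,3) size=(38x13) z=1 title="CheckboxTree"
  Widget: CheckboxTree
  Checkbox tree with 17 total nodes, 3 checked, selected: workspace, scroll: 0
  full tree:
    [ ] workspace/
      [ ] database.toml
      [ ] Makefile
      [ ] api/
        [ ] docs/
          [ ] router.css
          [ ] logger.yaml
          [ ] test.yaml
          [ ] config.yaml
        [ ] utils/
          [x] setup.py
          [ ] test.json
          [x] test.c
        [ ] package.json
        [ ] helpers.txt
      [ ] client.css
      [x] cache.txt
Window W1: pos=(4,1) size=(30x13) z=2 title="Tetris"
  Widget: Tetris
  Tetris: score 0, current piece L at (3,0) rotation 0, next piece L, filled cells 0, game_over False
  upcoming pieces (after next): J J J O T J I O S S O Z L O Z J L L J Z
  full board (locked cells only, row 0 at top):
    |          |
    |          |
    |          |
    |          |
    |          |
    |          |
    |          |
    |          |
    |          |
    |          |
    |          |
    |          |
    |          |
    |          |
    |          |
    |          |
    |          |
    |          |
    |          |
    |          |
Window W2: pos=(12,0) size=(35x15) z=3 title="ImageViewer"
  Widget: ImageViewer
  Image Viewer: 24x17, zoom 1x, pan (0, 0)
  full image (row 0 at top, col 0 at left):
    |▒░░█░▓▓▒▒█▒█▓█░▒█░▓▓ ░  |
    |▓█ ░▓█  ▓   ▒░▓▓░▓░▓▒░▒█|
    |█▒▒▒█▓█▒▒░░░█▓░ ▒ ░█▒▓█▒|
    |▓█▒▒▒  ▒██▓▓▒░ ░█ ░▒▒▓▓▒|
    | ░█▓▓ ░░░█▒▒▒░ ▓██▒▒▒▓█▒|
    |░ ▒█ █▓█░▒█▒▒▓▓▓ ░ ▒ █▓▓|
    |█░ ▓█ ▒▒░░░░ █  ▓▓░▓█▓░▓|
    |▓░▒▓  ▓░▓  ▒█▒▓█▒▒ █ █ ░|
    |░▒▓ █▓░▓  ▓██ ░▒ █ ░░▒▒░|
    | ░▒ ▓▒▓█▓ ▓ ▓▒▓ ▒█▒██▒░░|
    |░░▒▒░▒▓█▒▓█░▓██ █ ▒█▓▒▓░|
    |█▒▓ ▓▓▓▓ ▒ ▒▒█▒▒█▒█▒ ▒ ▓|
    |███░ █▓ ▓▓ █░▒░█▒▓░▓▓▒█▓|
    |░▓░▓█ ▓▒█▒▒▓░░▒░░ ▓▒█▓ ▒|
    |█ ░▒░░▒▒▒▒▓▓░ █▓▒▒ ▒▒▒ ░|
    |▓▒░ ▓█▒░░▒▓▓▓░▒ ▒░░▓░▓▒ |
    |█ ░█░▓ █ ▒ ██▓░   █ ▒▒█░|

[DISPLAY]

    ┃ Tetris┠─────────────────────────────
    ┠───────┃▒░░█░▓▓▒▒█▒█▓█░▒█░▓▓ ░       
    ┃       ┃▓█ ░▓█  ▓   ▒░▓▓░▓░▓▒░▒█     
    ┃       ┃█▒▒▒█▓█▒▒░░░█▓░ ▒ ░█▒▓█▒     
    ┃       ┃▓█▒▒▒  ▒██▓▓▒░ ░█ ░▒▒▓▓▒     
    ┃       ┃ ░█▓▓ ░░░█▒▒▒░ ▓██▒▒▒▓█▒     
    ┃       ┃░ ▒█ █▓█░▒█▒▒▓▓▓ ░ ▒ █▓▓     
    ┃       ┃█░ ▓█ ▒▒░░░░ █  ▓▓░▓█▓░▓     
    ┃       ┃▓░▒▓  ▓░▓  ▒█▒▓█▒▒ █ █ ░     
    ┃       ┃░▒▓ █▓░▓  ▓██ ░▒ █ ░░▒▒░     
    ┃       ┃ ░▒ ▓▒▓█▓ ▓ ▓▒▓ ▒█▒██▒░░     
    ┗━━━━━━━┃░░▒▒░▒▓█▒▓█░▓██ █ ▒█▓▒▓░     
           ┃┗━━━━━━━━━━━━━━━━━━━━━━━━━━━━━
           ┗━━━━━━━━━━━━━━━━━━━━━━━━━━━━━━
                                          
                                          
                                          


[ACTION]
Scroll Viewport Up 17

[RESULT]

            ┏━━━━━━━━━━━━━━━━━━━━━━━━━━━━━
    ┏━━━━━━━┃ ImageViewer                 
    ┃ Tetris┠─────────────────────────────
    ┠───────┃▒░░█░▓▓▒▒█▒█▓█░▒█░▓▓ ░       
    ┃       ┃▓█ ░▓█  ▓   ▒░▓▓░▓░▓▒░▒█     
    ┃       ┃█▒▒▒█▓█▒▒░░░█▓░ ▒ ░█▒▓█▒     
    ┃       ┃▓█▒▒▒  ▒██▓▓▒░ ░█ ░▒▒▓▓▒     
    ┃       ┃ ░█▓▓ ░░░█▒▒▒░ ▓██▒▒▒▓█▒     
    ┃       ┃░ ▒█ █▓█░▒█▒▒▓▓▓ ░ ▒ █▓▓     
    ┃       ┃█░ ▓█ ▒▒░░░░ █  ▓▓░▓█▓░▓     
    ┃       ┃▓░▒▓  ▓░▓  ▒█▒▓█▒▒ █ █ ░     
    ┃       ┃░▒▓ █▓░▓  ▓██ ░▒ █ ░░▒▒░     
    ┃       ┃ ░▒ ▓▒▓█▓ ▓ ▓▒▓ ▒█▒██▒░░     
    ┗━━━━━━━┃░░▒▒░▒▓█▒▓█░▓██ █ ▒█▓▒▓░     
           ┃┗━━━━━━━━━━━━━━━━━━━━━━━━━━━━━
           ┗━━━━━━━━━━━━━━━━━━━━━━━━━━━━━━
                                          


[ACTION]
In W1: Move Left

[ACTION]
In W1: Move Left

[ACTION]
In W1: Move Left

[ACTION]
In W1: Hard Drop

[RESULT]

            ┏━━━━━━━━━━━━━━━━━━━━━━━━━━━━━
    ┏━━━━━━━┃ ImageViewer                 
    ┃ Tetris┠─────────────────────────────
    ┠───────┃▒░░█░▓▓▒▒█▒█▓█░▒█░▓▓ ░       
    ┃       ┃▓█ ░▓█  ▓   ▒░▓▓░▓░▓▒░▒█     
    ┃       ┃█▒▒▒█▓█▒▒░░░█▓░ ▒ ░█▒▓█▒     
    ┃       ┃▓█▒▒▒  ▒██▓▓▒░ ░█ ░▒▒▓▓▒     
    ┃       ┃ ░█▓▓ ░░░█▒▒▒░ ▓██▒▒▒▓█▒     
    ┃       ┃░ ▒█ █▓█░▒█▒▒▓▓▓ ░ ▒ █▓▓     
    ┃       ┃█░ ▓█ ▒▒░░░░ █  ▓▓░▓█▓░▓     
    ┃       ┃▓░▒▓  ▓░▓  ▒█▒▓█▒▒ █ █ ░     
    ┃  ▒    ┃░▒▓ █▓░▓  ▓██ ░▒ █ ░░▒▒░     
    ┃▒▒▒    ┃ ░▒ ▓▒▓█▓ ▓ ▓▒▓ ▒█▒██▒░░     
    ┗━━━━━━━┃░░▒▒░▒▓█▒▓█░▓██ █ ▒█▓▒▓░     
           ┃┗━━━━━━━━━━━━━━━━━━━━━━━━━━━━━
           ┗━━━━━━━━━━━━━━━━━━━━━━━━━━━━━━
                                          


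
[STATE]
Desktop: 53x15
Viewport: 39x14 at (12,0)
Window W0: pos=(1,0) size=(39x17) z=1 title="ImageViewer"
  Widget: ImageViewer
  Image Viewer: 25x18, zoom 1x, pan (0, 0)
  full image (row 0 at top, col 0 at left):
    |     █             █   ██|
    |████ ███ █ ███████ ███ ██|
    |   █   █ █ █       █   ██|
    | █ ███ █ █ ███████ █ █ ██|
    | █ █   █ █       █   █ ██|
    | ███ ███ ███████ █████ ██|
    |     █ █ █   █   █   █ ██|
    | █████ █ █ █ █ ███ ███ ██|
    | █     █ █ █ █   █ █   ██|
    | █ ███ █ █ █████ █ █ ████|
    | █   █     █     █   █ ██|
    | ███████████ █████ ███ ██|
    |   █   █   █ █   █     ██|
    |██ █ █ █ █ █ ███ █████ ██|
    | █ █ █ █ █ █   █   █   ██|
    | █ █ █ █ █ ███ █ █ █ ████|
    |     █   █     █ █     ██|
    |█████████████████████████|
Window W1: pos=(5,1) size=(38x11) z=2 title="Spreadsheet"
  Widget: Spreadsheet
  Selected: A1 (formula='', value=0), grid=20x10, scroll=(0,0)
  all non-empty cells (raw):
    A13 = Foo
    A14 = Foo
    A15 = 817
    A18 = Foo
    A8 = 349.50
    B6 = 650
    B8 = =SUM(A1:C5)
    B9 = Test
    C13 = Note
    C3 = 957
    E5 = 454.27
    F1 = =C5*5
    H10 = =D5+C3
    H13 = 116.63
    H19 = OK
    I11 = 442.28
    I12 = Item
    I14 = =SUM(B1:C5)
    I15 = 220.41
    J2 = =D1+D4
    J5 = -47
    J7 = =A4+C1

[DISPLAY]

━━━━━━━━━━━━━━━━━━━━━━━━━━━┓           
━━━━━━━━━━━━━━━━━━━━━━━━━━━━━━┓        
dsheet                        ┃        
──────────────────────────────┨        
                              ┃        
 A       B       C       D    ┃        
------------------------------┃        
   [0]       0       0       0┃        
     0       0       0       0┃        
     0       0     957       0┃        
     0       0       0       0┃        
━━━━━━━━━━━━━━━━━━━━━━━━━━━━━━┛        
 █████ █ █ ████            ┃           
 █     █   █ ██            ┃           


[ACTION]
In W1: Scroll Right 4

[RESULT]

━━━━━━━━━━━━━━━━━━━━━━━━━━━┓           
━━━━━━━━━━━━━━━━━━━━━━━━━━━━━━┓        
dsheet                        ┃        
──────────────────────────────┨        
                              ┃        
 E       F       G       H    ┃        
------------------------------┃        
     0       0       0       0┃        
     0       0       0       0┃        
     0       0       0       0┃        
     0       0       0       0┃        
━━━━━━━━━━━━━━━━━━━━━━━━━━━━━━┛        
 █████ █ █ ████            ┃           
 █     █   █ ██            ┃           


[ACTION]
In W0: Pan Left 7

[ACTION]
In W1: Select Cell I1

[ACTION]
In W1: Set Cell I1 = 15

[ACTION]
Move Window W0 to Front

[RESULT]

━━━━━━━━━━━━━━━━━━━━━━━━━━━┓           
er                         ┃━━┓        
───────────────────────────┨  ┃        
         █   ██            ┃──┨        
 ███████ ███ ██            ┃  ┃        
 █       █   ██            ┃  ┃        
 ███████ █ █ ██            ┃--┃        
       █   █ ██            ┃ 0┃        
██████ █████ ██            ┃ 0┃        
   █   █   █ ██            ┃ 0┃        
 █ █ ███ ███ ██            ┃ 0┃        
 █ █   █ █   ██            ┃━━┛        
 █████ █ █ ████            ┃           
 █     █   █ ██            ┃           


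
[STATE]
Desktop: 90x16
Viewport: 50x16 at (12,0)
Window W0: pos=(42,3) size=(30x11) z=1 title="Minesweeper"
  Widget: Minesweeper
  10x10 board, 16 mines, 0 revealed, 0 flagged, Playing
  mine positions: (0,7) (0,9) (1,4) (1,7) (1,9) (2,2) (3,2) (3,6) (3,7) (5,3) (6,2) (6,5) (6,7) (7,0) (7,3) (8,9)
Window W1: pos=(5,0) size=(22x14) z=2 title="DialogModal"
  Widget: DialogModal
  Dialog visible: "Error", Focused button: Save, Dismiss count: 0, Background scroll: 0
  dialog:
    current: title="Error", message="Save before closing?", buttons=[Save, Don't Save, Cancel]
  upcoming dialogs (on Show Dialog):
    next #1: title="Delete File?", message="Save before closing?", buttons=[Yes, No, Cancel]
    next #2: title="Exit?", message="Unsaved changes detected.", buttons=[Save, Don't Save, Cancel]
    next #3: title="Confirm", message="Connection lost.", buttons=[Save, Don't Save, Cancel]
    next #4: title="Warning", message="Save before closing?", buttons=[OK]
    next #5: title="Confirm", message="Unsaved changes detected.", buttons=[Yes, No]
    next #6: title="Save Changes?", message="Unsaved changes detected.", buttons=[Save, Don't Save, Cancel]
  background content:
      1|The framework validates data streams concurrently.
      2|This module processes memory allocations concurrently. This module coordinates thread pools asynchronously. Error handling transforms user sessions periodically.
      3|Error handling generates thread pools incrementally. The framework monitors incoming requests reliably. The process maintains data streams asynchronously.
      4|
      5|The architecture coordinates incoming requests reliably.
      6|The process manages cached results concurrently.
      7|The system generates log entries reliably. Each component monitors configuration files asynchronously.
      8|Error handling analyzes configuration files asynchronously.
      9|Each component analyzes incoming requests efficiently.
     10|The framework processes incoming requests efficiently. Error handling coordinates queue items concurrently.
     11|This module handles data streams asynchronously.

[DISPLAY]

━━━━━━━━━━━━━━┓                                   
gModal        ┃                                   
──────────────┨                                   
amework valida┃               ┏━━━━━━━━━━━━━━━━━━━
odule processe┃               ┃ Minesweeper       
───────────┐er┃               ┠───────────────────
 Error     │  ┃               ┃■■■■■■■■■■         
e before cl│oo┃               ┃■■■■■■■■■■         
ve]  Don't │s ┃               ┃■■■■■■■■■■         
───────────┘es┃               ┃■■■■■■■■■■         
handling analy┃               ┃■■■■■■■■■■         
omponent analy┃               ┃■■■■■■■■■■         
amework proces┃               ┃■■■■■■■■■■         
━━━━━━━━━━━━━━┛               ┗━━━━━━━━━━━━━━━━━━━
                                                  
                                                  


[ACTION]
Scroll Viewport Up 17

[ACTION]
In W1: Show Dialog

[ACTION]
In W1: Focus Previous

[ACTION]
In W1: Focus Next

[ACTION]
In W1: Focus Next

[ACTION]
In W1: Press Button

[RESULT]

━━━━━━━━━━━━━━┓                                   
gModal        ┃                                   
──────────────┨                                   
amework valida┃               ┏━━━━━━━━━━━━━━━━━━━
odule processe┃               ┃ Minesweeper       
handling gener┃               ┠───────────────────
              ┃               ┃■■■■■■■■■■         
chitecture coo┃               ┃■■■■■■■■■■         
ocess manages ┃               ┃■■■■■■■■■■         
stem generates┃               ┃■■■■■■■■■■         
handling analy┃               ┃■■■■■■■■■■         
omponent analy┃               ┃■■■■■■■■■■         
amework proces┃               ┃■■■■■■■■■■         
━━━━━━━━━━━━━━┛               ┗━━━━━━━━━━━━━━━━━━━
                                                  
                                                  


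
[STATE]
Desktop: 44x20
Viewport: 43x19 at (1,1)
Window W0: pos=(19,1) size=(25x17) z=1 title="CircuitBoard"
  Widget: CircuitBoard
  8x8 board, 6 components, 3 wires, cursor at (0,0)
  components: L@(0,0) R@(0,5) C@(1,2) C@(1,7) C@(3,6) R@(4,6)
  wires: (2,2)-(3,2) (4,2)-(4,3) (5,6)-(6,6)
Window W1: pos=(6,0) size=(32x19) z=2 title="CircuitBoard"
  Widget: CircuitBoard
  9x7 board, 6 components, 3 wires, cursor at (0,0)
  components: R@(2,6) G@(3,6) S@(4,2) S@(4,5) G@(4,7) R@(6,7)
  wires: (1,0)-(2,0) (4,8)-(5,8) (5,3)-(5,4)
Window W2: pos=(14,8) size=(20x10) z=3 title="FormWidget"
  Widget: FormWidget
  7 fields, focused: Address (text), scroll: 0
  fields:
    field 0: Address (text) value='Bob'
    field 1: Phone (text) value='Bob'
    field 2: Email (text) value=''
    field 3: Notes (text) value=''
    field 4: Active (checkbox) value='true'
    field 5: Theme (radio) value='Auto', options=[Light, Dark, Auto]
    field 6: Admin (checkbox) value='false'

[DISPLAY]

     ┃ CircuitBoard                 ┃━━━━━┓
     ┠──────────────────────────────┨     ┃
     ┃   0 1 2 3 4 5 6 7 8          ┃─────┨
     ┃0  [.]                        ┃     ┃
     ┃                              ┃     ┃
     ┃1   ·                         ┃     ┃
     ┃    │                         ┃     ┃
     ┃2   ·  ┏━━━━━━━━━━━━━━━━━━┓ R ┃     ┃
     ┃       ┃ FormWidget       ┃   ┃     ┃
     ┃3      ┠──────────────────┨ G ┃     ┃
     ┃       ┃> Address:    [Bo]┃   ┃     ┃
     ┃4      ┃  Phone:      [Bo]┃   ┃     ┃
     ┃       ┃  Email:      [  ]┃   ┃     ┃
     ┃5      ┃  Notes:      [  ]┃   ┃     ┃
     ┃       ┃  Active:     [x] ┃   ┃     ┃
     ┃6      ┃  Theme:      ( ) ┃   ┃     ┃
     ┃Cursor:┗━━━━━━━━━━━━━━━━━━┛   ┃━━━━━┛
     ┗━━━━━━━━━━━━━━━━━━━━━━━━━━━━━━┛      
                                           


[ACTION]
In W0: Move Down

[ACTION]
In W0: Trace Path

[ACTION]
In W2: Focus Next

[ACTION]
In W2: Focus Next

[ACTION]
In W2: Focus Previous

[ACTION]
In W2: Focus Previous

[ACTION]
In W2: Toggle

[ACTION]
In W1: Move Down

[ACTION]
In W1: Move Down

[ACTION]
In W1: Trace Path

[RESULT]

     ┃ CircuitBoard                 ┃━━━━━┓
     ┠──────────────────────────────┨     ┃
     ┃   0 1 2 3 4 5 6 7 8          ┃─────┨
     ┃0                             ┃     ┃
     ┃                              ┃     ┃
     ┃1   ·                         ┃     ┃
     ┃    │                         ┃     ┃
     ┃2  [.] ┏━━━━━━━━━━━━━━━━━━┓ R ┃     ┃
     ┃       ┃ FormWidget       ┃   ┃     ┃
     ┃3      ┠──────────────────┨ G ┃     ┃
     ┃       ┃> Address:    [Bo]┃   ┃     ┃
     ┃4      ┃  Phone:      [Bo]┃   ┃     ┃
     ┃       ┃  Email:      [  ]┃   ┃     ┃
     ┃5      ┃  Notes:      [  ]┃   ┃     ┃
     ┃       ┃  Active:     [x] ┃   ┃     ┃
     ┃6      ┃  Theme:      ( ) ┃   ┃     ┃
     ┃Cursor:┗━━━━━━━━━━━━━━━━━━┛wit┃━━━━━┛
     ┗━━━━━━━━━━━━━━━━━━━━━━━━━━━━━━┛      
                                           


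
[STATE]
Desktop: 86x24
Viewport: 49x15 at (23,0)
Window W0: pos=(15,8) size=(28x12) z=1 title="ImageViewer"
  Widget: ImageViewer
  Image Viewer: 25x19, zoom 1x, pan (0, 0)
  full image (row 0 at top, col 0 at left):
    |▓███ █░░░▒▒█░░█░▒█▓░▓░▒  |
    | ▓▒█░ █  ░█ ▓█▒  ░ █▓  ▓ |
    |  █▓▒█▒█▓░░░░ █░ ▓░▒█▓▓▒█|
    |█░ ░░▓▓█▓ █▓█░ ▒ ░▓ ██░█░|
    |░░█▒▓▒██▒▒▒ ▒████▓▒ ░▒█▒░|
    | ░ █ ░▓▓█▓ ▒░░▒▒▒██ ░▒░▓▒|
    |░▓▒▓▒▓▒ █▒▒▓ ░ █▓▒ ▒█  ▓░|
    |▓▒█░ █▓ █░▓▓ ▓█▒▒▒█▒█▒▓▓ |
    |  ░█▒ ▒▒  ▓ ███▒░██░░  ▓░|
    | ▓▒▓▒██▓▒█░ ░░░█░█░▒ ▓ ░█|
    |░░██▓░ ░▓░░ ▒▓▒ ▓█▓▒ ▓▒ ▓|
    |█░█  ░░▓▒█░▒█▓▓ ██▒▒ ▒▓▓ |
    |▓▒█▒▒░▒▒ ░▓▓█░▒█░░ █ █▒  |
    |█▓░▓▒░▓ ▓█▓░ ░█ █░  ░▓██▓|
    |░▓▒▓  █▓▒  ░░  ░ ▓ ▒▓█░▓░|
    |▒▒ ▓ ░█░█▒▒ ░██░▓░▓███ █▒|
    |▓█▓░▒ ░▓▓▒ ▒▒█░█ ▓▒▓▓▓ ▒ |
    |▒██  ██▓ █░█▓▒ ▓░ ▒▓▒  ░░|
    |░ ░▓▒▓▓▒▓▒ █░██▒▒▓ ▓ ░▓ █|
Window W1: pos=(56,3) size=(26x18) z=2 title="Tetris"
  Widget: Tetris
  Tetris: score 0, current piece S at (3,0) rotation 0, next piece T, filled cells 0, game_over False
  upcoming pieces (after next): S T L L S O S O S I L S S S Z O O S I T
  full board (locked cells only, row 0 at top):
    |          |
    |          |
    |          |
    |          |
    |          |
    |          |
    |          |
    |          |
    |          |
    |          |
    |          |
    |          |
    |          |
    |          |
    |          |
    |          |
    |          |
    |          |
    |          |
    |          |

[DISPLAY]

                                                 
                                                 
                                                 
                                 ┏━━━━━━━━━━━━━━━
                                 ┃ Tetris        
                                 ┠───────────────
                                 ┃          │Next
                                 ┃          │ ▒  
━━━━━━━━━━━━━━━━━━━┓             ┃          │▒▒▒ 
iewer              ┃             ┃          │    
───────────────────┨             ┃          │    
░░▒▒█░░█░▒█▓░▓░▒   ┃             ┃          │    
  ░█ ▓█▒  ░ █▓  ▓  ┃             ┃          │Scor
█▓░░░░ █░ ▓░▒█▓▓▒█ ┃             ┃          │0   
█▓ █▓█░ ▒ ░▓ ██░█░ ┃             ┃          │    


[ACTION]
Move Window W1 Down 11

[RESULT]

                                                 
                                                 
                                                 
                                                 
                                                 
                                                 
                                 ┏━━━━━━━━━━━━━━━
                                 ┃ Tetris        
━━━━━━━━━━━━━━━━━━━┓             ┠───────────────
iewer              ┃             ┃          │Next
───────────────────┨             ┃          │ ▒  
░░▒▒█░░█░▒█▓░▓░▒   ┃             ┃          │▒▒▒ 
  ░█ ▓█▒  ░ █▓  ▓  ┃             ┃          │    
█▓░░░░ █░ ▓░▒█▓▓▒█ ┃             ┃          │    
█▓ █▓█░ ▒ ░▓ ██░█░ ┃             ┃          │    


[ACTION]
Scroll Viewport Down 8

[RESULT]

━━━━━━━━━━━━━━━━━━━┓             ┠───────────────
iewer              ┃             ┃          │Next
───────────────────┨             ┃          │ ▒  
░░▒▒█░░█░▒█▓░▓░▒   ┃             ┃          │▒▒▒ 
  ░█ ▓█▒  ░ █▓  ▓  ┃             ┃          │    
█▓░░░░ █░ ▓░▒█▓▓▒█ ┃             ┃          │    
█▓ █▓█░ ▒ ░▓ ██░█░ ┃             ┃          │    
█▒▒▒ ▒████▓▒ ░▒█▒░ ┃             ┃          │Scor
▓█▓ ▒░░▒▒▒██ ░▒░▓▒ ┃             ┃          │0   
 █▒▒▓ ░ █▓▒ ▒█  ▓░ ┃             ┃          │    
 █░▓▓ ▓█▒▒▒█▒█▒▓▓  ┃             ┃          │    
━━━━━━━━━━━━━━━━━━━┛             ┃          │    
                                 ┃          │    
                                 ┃          │    
                                 ┃          │    


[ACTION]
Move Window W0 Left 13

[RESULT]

━━━━━━┓                          ┠───────────────
      ┃                          ┃          │Next
──────┨                          ┃          │ ▒  
▓░▒   ┃                          ┃          │▒▒▒ 
▓  ▓  ┃                          ┃          │    
█▓▓▒█ ┃                          ┃          │    
██░█░ ┃                          ┃          │    
░▒█▒░ ┃                          ┃          │Scor
░▒░▓▒ ┃                          ┃          │0   
█  ▓░ ┃                          ┃          │    
█▒▓▓  ┃                          ┃          │    
━━━━━━┛                          ┃          │    
                                 ┃          │    
                                 ┃          │    
                                 ┃          │    


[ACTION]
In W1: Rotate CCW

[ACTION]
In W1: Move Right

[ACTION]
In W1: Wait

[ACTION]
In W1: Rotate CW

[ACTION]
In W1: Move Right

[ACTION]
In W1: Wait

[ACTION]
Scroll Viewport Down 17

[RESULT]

      ┃                          ┃          │Next
──────┨                          ┃          │ ▒  
▓░▒   ┃                          ┃          │▒▒▒ 
▓  ▓  ┃                          ┃          │    
█▓▓▒█ ┃                          ┃          │    
██░█░ ┃                          ┃          │    
░▒█▒░ ┃                          ┃          │Scor
░▒░▓▒ ┃                          ┃          │0   
█  ▓░ ┃                          ┃          │    
█▒▓▓  ┃                          ┃          │    
━━━━━━┛                          ┃          │    
                                 ┃          │    
                                 ┃          │    
                                 ┃          │    
                                 ┗━━━━━━━━━━━━━━━


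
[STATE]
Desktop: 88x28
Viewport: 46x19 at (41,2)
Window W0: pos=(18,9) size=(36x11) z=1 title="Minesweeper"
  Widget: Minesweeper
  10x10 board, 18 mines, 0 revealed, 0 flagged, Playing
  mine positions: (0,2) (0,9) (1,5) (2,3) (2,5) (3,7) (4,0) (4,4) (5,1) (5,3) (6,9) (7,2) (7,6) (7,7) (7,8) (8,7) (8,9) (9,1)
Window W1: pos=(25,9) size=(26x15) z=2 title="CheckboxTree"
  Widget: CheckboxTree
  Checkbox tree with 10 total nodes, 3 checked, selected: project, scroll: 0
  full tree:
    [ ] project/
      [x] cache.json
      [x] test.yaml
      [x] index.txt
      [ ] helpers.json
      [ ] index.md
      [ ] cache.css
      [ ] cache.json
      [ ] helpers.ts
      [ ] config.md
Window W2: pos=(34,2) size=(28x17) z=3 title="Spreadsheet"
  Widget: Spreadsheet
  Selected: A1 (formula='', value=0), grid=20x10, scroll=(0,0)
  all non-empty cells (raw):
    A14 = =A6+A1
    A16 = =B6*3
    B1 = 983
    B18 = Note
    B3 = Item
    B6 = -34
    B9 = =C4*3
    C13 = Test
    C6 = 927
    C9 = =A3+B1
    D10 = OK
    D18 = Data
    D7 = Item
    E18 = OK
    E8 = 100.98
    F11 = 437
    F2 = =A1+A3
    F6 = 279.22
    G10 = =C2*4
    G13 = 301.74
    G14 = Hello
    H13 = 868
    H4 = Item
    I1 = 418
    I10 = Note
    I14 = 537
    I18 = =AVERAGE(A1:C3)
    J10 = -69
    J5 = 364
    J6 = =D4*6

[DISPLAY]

━━━━━━━━━━━━━━━━━━━━┓                         
dsheet              ┃                         
────────────────────┨                         
                    ┃                         
 A       B       C  ┃                         
--------------------┃                         
   [0]     983      ┃                         
     0       0      ┃                         
     0Item          ┃                         
     0       0      ┃                         
     0       0      ┃                         
     0     -34     9┃                         
     0       0      ┃                         
     0       0      ┃                         
     0       0     9┃                         
     0       0      ┃                         
━━━━━━━━━━━━━━━━━━━━┛                         
on       ┃━━┛                                 
ts       ┃                                    


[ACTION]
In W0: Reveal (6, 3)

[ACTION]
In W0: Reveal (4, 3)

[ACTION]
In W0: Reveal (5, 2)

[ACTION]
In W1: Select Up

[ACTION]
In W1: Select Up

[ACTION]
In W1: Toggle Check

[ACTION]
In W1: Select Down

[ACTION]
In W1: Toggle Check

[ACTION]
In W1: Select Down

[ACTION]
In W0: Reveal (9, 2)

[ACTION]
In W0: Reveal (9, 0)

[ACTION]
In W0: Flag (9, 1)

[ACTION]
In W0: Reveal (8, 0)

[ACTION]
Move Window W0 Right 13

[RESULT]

━━━━━━━━━━━━━━━━━━━━┓                         
dsheet              ┃                         
────────────────────┨                         
                    ┃                         
 A       B       C  ┃                         
--------------------┃                         
   [0]     983      ┃                         
     0       0      ┃━━━━┓                    
     0Item          ┃    ┃                    
     0       0      ┃────┨                    
     0       0      ┃    ┃                    
     0     -34     9┃    ┃                    
     0       0      ┃    ┃                    
     0       0      ┃    ┃                    
     0       0     9┃    ┃                    
     0       0      ┃    ┃                    
━━━━━━━━━━━━━━━━━━━━┛    ┃                    
on       ┃━━━━━━━━━━━━━━━┛                    
ts       ┃                                    


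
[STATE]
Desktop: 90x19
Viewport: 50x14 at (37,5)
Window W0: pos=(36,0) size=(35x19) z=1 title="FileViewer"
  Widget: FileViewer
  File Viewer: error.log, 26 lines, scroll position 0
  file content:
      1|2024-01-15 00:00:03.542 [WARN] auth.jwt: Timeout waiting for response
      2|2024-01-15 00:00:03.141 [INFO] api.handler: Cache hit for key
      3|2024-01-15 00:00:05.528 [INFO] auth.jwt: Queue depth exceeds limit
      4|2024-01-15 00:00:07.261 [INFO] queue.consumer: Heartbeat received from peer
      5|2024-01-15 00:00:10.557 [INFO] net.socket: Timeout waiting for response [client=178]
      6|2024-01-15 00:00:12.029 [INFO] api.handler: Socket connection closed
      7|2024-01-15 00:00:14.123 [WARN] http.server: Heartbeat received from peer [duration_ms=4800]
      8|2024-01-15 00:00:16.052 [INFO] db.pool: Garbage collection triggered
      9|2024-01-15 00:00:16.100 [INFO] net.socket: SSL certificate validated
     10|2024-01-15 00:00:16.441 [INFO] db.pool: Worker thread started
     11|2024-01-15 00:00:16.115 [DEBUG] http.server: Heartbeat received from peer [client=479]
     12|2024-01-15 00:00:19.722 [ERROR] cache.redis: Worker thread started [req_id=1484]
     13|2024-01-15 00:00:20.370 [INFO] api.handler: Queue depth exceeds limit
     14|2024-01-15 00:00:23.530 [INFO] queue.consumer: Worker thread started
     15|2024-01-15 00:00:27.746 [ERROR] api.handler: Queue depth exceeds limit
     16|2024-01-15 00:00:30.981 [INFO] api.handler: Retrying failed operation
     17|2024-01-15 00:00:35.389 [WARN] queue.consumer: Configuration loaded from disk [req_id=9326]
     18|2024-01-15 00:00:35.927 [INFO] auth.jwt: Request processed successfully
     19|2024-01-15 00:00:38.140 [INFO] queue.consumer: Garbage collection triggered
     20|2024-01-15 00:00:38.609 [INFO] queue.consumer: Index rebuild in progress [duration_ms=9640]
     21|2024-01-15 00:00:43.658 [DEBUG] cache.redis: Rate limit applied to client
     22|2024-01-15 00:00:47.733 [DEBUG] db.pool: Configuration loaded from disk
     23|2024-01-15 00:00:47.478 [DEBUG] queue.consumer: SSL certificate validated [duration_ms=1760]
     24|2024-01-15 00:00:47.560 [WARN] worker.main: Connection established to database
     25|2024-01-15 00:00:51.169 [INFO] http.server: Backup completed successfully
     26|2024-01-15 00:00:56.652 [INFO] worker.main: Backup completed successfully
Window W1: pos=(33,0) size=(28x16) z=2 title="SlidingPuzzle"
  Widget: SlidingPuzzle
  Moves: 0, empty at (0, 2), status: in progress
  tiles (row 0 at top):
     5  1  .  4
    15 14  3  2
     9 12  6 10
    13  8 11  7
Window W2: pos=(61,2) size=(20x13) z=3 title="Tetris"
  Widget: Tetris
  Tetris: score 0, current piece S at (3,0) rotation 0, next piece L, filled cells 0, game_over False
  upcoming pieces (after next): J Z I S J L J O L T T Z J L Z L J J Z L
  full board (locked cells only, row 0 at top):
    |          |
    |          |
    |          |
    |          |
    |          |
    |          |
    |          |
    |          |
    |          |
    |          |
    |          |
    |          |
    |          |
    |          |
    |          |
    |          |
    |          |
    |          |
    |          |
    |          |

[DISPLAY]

──┼────┼────┼────┤     ┃┃                  ┃      
5 │ 14 │  3 │  2 │     ┃┃                  ┃      
──┼────┼────┼────┤     ┃┃                  ┃      
9 │ 12 │  6 │ 10 │     ┃┃                  ┃      
──┼────┼────┼────┤     ┃┃                  ┃      
3 │  8 │ 11 │  7 │     ┃┃                  ┃      
──┴────┴────┴────┘     ┃┃                  ┃      
es: 0                  ┃┃                  ┃      
                       ┃┃                  ┃      
                       ┃┗━━━━━━━━━━━━━━━━━━┛      
━━━━━━━━━━━━━━━━━━━━━━━┛[INFO] a░┃                
2024-01-15 00:00:23.530 [INFO] q░┃                
2024-01-15 00:00:27.746 [ERROR] ▼┃                
━━━━━━━━━━━━━━━━━━━━━━━━━━━━━━━━━┛                


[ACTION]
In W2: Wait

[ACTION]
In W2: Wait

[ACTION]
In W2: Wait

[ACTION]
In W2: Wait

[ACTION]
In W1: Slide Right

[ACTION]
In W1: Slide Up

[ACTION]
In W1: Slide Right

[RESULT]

──┼────┼────┼────┤     ┃┃                  ┃      
  │ 15 │  3 │  2 │     ┃┃                  ┃      
──┼────┼────┼────┤     ┃┃                  ┃      
9 │ 12 │  6 │ 10 │     ┃┃                  ┃      
──┼────┼────┼────┤     ┃┃                  ┃      
3 │  8 │ 11 │  7 │     ┃┃                  ┃      
──┴────┴────┴────┘     ┃┃                  ┃      
es: 3                  ┃┃                  ┃      
                       ┃┃                  ┃      
                       ┃┗━━━━━━━━━━━━━━━━━━┛      
━━━━━━━━━━━━━━━━━━━━━━━┛[INFO] a░┃                
2024-01-15 00:00:23.530 [INFO] q░┃                
2024-01-15 00:00:27.746 [ERROR] ▼┃                
━━━━━━━━━━━━━━━━━━━━━━━━━━━━━━━━━┛                
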